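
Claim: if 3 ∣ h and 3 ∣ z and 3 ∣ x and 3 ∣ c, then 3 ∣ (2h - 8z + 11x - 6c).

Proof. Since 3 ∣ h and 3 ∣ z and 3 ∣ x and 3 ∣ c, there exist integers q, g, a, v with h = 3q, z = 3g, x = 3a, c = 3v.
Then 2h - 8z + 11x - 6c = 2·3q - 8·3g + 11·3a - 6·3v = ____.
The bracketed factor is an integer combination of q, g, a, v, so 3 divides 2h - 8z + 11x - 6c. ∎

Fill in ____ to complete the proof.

3(11a - 8g + 2q - 6v)

Each term has a factor of 3: 2·3q - 8·3g + 11·3a - 6·3v = 3·(11a - 8g + 2q - 6v).
Since 11a - 8g + 2q - 6v is an integer, 3 ∣ (2h - 8z + 11x - 6c).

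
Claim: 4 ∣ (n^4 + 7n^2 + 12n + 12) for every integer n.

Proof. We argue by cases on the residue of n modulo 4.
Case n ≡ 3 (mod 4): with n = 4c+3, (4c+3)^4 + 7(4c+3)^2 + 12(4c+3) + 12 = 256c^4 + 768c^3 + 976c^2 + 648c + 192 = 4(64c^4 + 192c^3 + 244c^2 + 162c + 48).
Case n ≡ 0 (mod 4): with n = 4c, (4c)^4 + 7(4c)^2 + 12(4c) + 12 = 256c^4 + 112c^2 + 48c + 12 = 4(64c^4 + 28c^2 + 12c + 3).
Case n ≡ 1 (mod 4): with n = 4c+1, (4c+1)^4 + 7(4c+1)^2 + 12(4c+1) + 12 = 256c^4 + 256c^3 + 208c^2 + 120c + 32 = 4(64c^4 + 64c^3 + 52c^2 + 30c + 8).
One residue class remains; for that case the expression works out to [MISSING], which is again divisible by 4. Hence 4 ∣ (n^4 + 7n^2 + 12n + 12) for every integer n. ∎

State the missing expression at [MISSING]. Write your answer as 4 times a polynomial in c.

4(64c^4 + 128c^3 + 124c^2 + 72c + 20)

Only n ≡ 2 (mod 4) is unaccounted for. Put n = 4c+2:
(4c+2)^4 + 7(4c+2)^2 + 12(4c+2) + 12 expands to 256c^4 + 512c^3 + 496c^2 + 288c + 80,
and factoring out 4 leaves 4(64c^4 + 128c^3 + 124c^2 + 72c + 20).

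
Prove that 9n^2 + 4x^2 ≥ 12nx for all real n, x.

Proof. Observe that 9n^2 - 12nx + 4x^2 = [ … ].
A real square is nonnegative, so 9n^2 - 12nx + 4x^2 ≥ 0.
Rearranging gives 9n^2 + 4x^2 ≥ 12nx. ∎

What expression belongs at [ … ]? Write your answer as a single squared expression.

9n^2 - 12nx + 4x^2 is a perfect-square trinomial: the outer terms are (3n)^2 and (2x)^2, and the cross term is -2·3n·2x.
So 9n^2 - 12nx + 4x^2 = (3n - 2x)^2 ≥ 0.

(3n - 2x)^2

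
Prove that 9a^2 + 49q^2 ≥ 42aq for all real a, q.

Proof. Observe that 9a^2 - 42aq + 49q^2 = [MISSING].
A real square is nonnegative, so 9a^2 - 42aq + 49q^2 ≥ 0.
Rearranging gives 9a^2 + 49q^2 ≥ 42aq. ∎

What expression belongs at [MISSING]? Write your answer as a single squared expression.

(3a - 7q)^2

The leading and trailing coefficients are 3^2 and 7^2, and 42 = 2·3·7, so the trinomial is (3a - 7q)^2.
Hence 9a^2 - 42aq + 49q^2 ≥ 0.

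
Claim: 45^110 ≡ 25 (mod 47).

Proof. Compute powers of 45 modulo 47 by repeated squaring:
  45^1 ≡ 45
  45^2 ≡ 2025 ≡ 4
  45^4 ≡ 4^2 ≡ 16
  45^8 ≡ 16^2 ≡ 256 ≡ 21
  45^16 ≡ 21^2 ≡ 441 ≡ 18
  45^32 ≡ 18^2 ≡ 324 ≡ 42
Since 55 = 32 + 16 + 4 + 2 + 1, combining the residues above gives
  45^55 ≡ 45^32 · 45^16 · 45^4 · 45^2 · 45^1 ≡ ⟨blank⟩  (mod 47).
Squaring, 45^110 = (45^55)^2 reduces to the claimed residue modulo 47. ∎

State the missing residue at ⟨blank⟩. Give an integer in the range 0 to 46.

5

Multiply the listed residues: 42 · 18 · 16 · 4 · 45 = 756 → 12096 → 48384 → 2177280.
Reducing modulo 47: 2177280 = 46325·47 + 5, so 45^55 ≡ 5.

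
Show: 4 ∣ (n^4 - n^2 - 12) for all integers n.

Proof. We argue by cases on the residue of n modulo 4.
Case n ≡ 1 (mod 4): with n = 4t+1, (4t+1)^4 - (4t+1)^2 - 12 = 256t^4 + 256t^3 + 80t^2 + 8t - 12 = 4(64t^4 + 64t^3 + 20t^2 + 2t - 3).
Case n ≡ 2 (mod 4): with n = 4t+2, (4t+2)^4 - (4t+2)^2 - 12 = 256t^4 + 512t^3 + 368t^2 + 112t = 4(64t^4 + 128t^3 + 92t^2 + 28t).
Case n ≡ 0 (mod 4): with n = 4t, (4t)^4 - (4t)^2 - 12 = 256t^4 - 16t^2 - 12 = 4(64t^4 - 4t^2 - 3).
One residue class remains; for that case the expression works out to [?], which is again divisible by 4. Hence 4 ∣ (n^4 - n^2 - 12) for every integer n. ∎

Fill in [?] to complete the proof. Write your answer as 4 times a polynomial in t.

4(64t^4 + 192t^3 + 212t^2 + 102t + 15)

Only n ≡ 3 (mod 4) is unaccounted for. Put n = 4t+3:
(4t+3)^4 - (4t+3)^2 - 12 expands to 256t^4 + 768t^3 + 848t^2 + 408t + 60,
and factoring out 4 leaves 4(64t^4 + 192t^3 + 212t^2 + 102t + 15).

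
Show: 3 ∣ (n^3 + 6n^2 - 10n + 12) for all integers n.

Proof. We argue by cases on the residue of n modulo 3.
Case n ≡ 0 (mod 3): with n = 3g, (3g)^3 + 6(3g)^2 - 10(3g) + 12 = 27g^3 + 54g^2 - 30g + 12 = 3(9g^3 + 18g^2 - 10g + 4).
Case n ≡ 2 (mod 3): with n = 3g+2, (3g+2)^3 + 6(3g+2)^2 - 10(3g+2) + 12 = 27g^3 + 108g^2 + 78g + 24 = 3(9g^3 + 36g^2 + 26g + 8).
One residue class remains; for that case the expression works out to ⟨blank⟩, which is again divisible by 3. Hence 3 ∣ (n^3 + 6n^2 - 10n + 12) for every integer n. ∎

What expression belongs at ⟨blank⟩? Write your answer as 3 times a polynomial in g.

3(9g^3 + 27g^2 + 5g + 3)

The residues treated are {0, 2}, so the missing case is n ≡ 1 (mod 3); write n = 3g+1.
Then (3g+1)^3 + 6(3g+1)^2 - 10(3g+1) + 12 = 27g^3 + 81g^2 + 15g + 9 = 3(9g^3 + 27g^2 + 5g + 3).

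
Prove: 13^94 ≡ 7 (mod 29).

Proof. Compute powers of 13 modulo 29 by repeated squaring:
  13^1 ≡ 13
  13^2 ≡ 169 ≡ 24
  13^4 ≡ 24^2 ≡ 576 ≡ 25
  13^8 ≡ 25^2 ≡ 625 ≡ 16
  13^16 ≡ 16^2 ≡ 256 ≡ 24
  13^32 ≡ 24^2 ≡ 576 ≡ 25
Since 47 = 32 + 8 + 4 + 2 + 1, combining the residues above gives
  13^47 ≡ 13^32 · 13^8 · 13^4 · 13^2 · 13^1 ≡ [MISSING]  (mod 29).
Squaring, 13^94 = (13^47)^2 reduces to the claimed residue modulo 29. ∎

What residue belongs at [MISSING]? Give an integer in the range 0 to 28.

13^32 · 13^8 · 13^4 · 13^2 · 13^1 ≡ 25 · 16 · 25 · 24 · 13 = 3120000.
3120000 mod 29 = 6, so 13^47 ≡ 6 (mod 29).

6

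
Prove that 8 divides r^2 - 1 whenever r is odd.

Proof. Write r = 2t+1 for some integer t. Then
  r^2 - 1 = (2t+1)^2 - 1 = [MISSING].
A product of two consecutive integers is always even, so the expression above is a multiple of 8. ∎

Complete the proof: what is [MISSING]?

(2t+1)^2 - 1 = 4t^2 + 4t + 1 - 1 = 4t^2 + 4t = 4t(t+1).
Since t and t+1 are consecutive, t(t+1) is even, and 4·(even) is a multiple of 8.

4t(t + 1)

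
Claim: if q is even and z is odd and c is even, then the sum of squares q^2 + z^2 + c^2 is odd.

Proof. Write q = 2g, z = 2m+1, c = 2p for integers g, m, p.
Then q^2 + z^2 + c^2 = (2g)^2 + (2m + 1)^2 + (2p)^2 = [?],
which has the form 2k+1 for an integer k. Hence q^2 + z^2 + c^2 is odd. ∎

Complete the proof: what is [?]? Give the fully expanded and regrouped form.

Expanding: (2g)^2 + (2m + 1)^2 + (2p)^2 = 4g^2 + 4m^2 + 4m + 4p^2 + 1.
Every term except the constant is even, so this is 2(2g^2 + 2m^2 + 2m + 2p^2) + 1,
and 2g^2 + 2m^2 + 2m + 2p^2 ∈ ℤ gives the required form.

2(2g^2 + 2m^2 + 2m + 2p^2) + 1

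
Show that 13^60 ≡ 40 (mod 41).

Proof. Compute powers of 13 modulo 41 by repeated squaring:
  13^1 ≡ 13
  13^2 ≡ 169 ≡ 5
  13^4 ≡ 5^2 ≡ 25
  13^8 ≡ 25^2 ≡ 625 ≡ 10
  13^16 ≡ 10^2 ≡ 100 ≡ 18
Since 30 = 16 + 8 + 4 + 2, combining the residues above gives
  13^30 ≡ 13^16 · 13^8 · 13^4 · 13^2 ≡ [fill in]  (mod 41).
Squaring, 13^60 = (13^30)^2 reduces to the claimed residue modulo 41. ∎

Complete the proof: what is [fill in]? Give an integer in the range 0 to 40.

Multiply the listed residues: 18 · 10 · 25 · 5 = 180 → 4500 → 22500.
Reducing modulo 41: 22500 = 548·41 + 32, so 13^30 ≡ 32.

32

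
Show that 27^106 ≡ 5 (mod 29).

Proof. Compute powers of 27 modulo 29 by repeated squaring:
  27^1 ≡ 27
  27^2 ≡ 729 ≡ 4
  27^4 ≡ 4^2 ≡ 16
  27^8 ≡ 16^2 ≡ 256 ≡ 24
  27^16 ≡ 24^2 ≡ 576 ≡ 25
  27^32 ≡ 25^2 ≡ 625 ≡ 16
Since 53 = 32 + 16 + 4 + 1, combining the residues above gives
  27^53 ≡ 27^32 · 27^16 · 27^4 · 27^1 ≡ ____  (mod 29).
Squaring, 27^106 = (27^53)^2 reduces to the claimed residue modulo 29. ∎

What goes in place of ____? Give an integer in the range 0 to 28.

27^32 · 27^16 · 27^4 · 27^1 ≡ 16 · 25 · 16 · 27 = 172800.
172800 mod 29 = 18, so 27^53 ≡ 18 (mod 29).

18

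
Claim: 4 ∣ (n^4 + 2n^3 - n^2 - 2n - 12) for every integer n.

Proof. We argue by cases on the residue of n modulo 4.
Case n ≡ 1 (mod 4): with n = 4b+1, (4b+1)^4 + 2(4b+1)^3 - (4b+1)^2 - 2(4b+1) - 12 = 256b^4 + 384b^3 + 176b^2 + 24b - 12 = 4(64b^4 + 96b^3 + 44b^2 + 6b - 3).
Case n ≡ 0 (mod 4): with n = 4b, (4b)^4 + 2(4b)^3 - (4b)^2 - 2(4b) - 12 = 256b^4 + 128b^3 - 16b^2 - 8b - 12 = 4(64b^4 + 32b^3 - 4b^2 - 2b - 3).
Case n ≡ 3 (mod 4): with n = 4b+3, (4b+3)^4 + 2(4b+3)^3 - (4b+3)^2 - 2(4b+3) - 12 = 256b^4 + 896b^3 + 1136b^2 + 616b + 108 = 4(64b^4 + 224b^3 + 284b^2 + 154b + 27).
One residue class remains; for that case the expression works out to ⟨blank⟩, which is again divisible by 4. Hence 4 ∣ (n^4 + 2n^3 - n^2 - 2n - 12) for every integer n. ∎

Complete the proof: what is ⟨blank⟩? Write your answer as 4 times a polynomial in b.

The residues treated are {1, 0, 3}, so the missing case is n ≡ 2 (mod 4); write n = 4b+2.
Then (4b+2)^4 + 2(4b+2)^3 - (4b+2)^2 - 2(4b+2) - 12 = 256b^4 + 640b^3 + 560b^2 + 200b + 12 = 4(64b^4 + 160b^3 + 140b^2 + 50b + 3).

4(64b^4 + 160b^3 + 140b^2 + 50b + 3)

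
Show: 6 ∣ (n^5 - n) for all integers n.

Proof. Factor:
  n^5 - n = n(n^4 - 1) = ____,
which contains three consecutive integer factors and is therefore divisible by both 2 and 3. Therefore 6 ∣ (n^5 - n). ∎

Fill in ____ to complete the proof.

(n - 1)n(n + 1)(n^2 + 1)

n^4 - 1 = (n^2 - 1)(n^2 + 1), and n^2 - 1 = (n-1)(n+1).
So n(n^4 - 1) = (n - 1)n(n + 1)(n^2 + 1).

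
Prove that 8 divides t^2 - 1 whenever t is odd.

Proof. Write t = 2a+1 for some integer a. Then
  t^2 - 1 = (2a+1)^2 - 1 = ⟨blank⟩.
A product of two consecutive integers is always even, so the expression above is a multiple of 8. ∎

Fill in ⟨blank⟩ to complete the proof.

4a(a + 1)

(2a+1)^2 - 1 = 4a^2 + 4a + 1 - 1 = 4a^2 + 4a = 4a(a+1).
Since a and a+1 are consecutive, a(a+1) is even, and 4·(even) is a multiple of 8.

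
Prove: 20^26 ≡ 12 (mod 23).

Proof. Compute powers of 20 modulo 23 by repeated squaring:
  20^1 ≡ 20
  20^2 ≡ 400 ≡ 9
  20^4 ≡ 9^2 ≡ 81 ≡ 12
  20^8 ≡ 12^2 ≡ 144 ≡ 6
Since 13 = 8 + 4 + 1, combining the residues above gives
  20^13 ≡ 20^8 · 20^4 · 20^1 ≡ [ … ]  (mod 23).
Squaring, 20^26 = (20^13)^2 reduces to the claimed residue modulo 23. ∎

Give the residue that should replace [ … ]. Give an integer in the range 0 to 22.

14

20^8 · 20^4 · 20^1 ≡ 6 · 12 · 20 = 1440.
1440 mod 23 = 14, so 20^13 ≡ 14 (mod 23).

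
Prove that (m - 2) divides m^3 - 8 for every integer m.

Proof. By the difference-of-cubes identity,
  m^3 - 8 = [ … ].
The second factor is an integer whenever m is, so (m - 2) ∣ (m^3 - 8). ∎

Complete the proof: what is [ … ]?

(m - 2)(m^2 + 2m + 4)

a^3 - b^3 = (a - b)(a^2 + ab + b^2). With a = m, b = 2:
m^3 - 8 = (m - 2)(m^2 + 2m + 4).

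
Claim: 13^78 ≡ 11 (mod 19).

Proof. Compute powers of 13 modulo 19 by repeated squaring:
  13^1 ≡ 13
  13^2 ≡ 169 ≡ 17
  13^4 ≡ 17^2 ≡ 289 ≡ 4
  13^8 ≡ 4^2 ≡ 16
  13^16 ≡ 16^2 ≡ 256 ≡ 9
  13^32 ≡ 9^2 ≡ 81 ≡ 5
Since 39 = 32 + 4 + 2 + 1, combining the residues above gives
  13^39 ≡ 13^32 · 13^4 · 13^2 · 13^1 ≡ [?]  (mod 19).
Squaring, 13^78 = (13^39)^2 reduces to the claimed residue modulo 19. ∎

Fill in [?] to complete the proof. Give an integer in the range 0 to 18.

Multiply the listed residues: 5 · 4 · 17 · 13 = 20 → 340 → 4420.
Reducing modulo 19: 4420 = 232·19 + 12, so 13^39 ≡ 12.

12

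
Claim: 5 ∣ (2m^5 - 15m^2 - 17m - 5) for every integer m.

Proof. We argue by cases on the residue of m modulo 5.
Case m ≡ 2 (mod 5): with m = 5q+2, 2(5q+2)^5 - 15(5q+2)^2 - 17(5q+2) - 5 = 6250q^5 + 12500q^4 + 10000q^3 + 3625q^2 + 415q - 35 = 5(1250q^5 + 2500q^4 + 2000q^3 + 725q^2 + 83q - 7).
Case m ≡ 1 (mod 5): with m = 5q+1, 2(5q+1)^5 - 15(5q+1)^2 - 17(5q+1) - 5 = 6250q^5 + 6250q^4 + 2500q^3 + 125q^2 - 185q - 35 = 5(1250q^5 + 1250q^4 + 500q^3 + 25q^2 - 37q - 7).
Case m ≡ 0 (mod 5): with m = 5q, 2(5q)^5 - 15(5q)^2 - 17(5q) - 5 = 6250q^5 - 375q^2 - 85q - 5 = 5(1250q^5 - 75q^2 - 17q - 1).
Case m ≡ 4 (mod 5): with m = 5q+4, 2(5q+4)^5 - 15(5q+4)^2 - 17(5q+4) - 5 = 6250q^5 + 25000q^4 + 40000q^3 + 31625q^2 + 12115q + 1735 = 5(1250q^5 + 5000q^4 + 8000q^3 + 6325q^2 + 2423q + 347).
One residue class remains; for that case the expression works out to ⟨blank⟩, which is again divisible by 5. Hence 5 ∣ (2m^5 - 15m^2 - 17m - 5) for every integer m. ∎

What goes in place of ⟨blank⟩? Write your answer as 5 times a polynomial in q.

5(1250q^5 + 3750q^4 + 4500q^3 + 2625q^2 + 703q + 59)

Only m ≡ 3 (mod 5) is unaccounted for. Put m = 5q+3:
2(5q+3)^5 - 15(5q+3)^2 - 17(5q+3) - 5 expands to 6250q^5 + 18750q^4 + 22500q^3 + 13125q^2 + 3515q + 295,
and factoring out 5 leaves 5(1250q^5 + 3750q^4 + 4500q^3 + 2625q^2 + 703q + 59).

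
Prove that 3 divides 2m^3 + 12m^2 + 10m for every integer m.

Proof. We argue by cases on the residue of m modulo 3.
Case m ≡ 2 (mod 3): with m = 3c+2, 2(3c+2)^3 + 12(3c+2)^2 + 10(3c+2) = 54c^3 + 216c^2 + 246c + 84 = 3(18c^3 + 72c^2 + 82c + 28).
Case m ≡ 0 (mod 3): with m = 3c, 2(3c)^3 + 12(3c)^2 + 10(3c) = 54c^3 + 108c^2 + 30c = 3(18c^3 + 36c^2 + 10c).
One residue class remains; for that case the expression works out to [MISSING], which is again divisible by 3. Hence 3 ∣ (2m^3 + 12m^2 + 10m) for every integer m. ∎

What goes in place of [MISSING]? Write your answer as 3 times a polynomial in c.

3(18c^3 + 54c^2 + 40c + 8)

Only m ≡ 1 (mod 3) is unaccounted for. Put m = 3c+1:
2(3c+1)^3 + 12(3c+1)^2 + 10(3c+1) expands to 54c^3 + 162c^2 + 120c + 24,
and factoring out 3 leaves 3(18c^3 + 54c^2 + 40c + 8).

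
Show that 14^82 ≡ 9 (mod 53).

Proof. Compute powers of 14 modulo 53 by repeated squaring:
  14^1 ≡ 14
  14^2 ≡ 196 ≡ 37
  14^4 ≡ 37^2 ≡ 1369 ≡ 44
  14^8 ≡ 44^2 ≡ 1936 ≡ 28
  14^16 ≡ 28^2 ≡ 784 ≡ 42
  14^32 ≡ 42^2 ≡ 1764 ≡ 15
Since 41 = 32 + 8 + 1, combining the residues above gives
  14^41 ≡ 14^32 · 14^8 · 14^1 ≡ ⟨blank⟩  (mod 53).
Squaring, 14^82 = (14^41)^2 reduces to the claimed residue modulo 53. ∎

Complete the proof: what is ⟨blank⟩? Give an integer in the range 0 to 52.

14^32 · 14^8 · 14^1 ≡ 15 · 28 · 14 = 5880.
5880 mod 53 = 50, so 14^41 ≡ 50 (mod 53).

50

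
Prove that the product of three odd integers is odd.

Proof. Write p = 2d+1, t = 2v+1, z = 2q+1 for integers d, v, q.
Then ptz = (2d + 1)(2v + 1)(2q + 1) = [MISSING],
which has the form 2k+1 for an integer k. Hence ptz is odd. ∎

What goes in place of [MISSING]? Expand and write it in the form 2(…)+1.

2(4dqv + 2dq + 2dv + d + 2qv + q + v) + 1

(2d + 1)(2v + 1)(2q + 1) = 8dqv + 4dq + 4dv + 2d + 4qv + 2q + 2v + 1
= 2(4dqv + 2dq + 2dv + d + 2qv + q + v) + 1.
Since 4dqv + 2dq + 2dv + d + 2qv + q + v is an integer, the product is of the form 2k+1 for an integer k.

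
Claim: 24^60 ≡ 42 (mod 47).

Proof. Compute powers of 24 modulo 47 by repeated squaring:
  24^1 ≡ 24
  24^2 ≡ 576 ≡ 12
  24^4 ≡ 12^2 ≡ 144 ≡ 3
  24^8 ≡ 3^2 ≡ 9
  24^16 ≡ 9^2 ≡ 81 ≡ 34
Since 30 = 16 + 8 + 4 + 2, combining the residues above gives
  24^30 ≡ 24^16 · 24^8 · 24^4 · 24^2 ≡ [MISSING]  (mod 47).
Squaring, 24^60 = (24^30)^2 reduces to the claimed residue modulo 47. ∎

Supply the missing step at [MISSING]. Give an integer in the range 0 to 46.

18

24^16 · 24^8 · 24^4 · 24^2 ≡ 34 · 9 · 3 · 12 = 11016.
11016 mod 47 = 18, so 24^30 ≡ 18 (mod 47).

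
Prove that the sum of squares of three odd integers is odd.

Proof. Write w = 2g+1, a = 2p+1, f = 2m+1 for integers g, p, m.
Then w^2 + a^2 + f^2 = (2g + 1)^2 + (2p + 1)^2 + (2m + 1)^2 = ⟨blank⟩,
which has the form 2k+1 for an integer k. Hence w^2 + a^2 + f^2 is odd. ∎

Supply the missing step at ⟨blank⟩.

2(2g^2 + 2g + 2m^2 + 2m + 2p^2 + 2p + 1) + 1

(2g + 1)^2 + (2p + 1)^2 + (2m + 1)^2 = 4g^2 + 4g + 4m^2 + 4m + 4p^2 + 4p + 3
= 2(2g^2 + 2g + 2m^2 + 2m + 2p^2 + 2p + 1) + 1.
Since 2g^2 + 2g + 2m^2 + 2m + 2p^2 + 2p + 1 is an integer, the sum of squares is of the form 2k+1 for an integer k.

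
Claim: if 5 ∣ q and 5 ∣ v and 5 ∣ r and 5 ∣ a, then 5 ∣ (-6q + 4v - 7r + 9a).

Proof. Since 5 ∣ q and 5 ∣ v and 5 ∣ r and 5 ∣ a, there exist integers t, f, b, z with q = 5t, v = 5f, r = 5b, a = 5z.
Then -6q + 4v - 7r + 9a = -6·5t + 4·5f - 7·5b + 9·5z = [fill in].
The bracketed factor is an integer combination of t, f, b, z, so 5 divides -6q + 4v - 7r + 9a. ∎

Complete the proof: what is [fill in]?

5(-7b + 4f - 6t + 9z)

Each term has a factor of 5: -6·5t + 4·5f - 7·5b + 9·5z = 5·(-7b + 4f - 6t + 9z).
Since -7b + 4f - 6t + 9z is an integer, 5 ∣ (-6q + 4v - 7r + 9a).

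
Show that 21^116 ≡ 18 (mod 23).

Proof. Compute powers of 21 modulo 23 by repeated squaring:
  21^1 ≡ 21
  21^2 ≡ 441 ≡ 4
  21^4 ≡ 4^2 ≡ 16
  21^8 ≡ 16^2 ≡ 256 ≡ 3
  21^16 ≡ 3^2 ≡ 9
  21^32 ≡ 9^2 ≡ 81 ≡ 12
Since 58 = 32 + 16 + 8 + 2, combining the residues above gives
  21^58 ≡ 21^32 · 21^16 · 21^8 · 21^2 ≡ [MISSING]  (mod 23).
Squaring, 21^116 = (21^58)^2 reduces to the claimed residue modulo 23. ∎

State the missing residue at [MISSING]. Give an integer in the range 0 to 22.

Multiply the listed residues: 12 · 9 · 3 · 4 = 108 → 324 → 1296.
Reducing modulo 23: 1296 = 56·23 + 8, so 21^58 ≡ 8.

8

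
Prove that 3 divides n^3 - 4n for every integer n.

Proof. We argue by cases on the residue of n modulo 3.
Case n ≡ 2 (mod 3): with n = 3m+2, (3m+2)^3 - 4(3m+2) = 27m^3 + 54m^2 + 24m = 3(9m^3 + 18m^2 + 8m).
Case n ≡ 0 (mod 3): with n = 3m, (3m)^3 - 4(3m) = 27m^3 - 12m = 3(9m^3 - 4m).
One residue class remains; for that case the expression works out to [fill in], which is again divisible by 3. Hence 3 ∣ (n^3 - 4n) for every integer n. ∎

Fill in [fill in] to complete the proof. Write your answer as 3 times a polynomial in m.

3(9m^3 + 9m^2 - m - 1)

Only n ≡ 1 (mod 3) is unaccounted for. Put n = 3m+1:
(3m+1)^3 - 4(3m+1) expands to 27m^3 + 27m^2 - 3m - 3,
and factoring out 3 leaves 3(9m^3 + 9m^2 - m - 1).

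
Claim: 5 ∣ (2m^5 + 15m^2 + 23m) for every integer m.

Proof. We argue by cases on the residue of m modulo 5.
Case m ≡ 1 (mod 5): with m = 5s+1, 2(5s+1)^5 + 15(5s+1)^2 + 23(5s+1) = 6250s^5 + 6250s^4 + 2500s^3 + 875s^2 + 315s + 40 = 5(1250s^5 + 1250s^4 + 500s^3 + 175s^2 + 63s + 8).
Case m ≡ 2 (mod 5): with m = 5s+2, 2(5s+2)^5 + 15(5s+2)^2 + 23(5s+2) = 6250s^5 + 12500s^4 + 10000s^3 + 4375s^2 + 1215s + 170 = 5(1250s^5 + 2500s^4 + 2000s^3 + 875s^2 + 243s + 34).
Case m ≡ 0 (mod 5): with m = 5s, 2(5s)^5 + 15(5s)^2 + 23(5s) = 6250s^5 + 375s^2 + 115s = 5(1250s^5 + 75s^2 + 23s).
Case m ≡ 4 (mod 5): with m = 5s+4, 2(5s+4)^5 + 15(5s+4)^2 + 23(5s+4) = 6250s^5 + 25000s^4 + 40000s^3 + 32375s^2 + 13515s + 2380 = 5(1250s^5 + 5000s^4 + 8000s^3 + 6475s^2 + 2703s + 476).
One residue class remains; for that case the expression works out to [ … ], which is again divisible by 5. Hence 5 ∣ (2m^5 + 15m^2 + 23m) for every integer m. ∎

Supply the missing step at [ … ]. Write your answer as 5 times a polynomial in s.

Only m ≡ 3 (mod 5) is unaccounted for. Put m = 5s+3:
2(5s+3)^5 + 15(5s+3)^2 + 23(5s+3) expands to 6250s^5 + 18750s^4 + 22500s^3 + 13875s^2 + 4615s + 690,
and factoring out 5 leaves 5(1250s^5 + 3750s^4 + 4500s^3 + 2775s^2 + 923s + 138).

5(1250s^5 + 3750s^4 + 4500s^3 + 2775s^2 + 923s + 138)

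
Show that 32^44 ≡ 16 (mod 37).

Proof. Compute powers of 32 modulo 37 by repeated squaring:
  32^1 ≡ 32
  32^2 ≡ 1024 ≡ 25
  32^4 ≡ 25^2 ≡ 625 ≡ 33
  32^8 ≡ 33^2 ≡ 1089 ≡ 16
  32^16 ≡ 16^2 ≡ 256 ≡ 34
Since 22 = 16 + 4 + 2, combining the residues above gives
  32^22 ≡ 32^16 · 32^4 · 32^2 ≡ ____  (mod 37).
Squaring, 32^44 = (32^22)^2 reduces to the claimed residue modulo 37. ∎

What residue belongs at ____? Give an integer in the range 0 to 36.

4

Multiply the listed residues: 34 · 33 · 25 = 1122 → 28050.
Reducing modulo 37: 28050 = 758·37 + 4, so 32^22 ≡ 4.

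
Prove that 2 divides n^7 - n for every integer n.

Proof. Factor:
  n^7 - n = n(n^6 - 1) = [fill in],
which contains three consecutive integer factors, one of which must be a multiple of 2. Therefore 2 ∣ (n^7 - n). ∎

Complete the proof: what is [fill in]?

n^6 - 1 = (n^2 - 1)(n^4 + n^2 + 1), and n^2 - 1 = (n-1)(n+1).
So n(n^6 - 1) = (n - 1)n(n + 1)(n^4 + n^2 + 1).

(n - 1)n(n + 1)(n^4 + n^2 + 1)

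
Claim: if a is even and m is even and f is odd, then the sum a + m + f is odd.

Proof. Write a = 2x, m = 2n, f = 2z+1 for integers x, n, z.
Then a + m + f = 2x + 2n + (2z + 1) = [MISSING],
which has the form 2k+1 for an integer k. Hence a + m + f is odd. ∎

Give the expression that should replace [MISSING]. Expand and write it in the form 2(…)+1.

Expanding: 2x + 2n + (2z + 1) = 2n + 2x + 2z + 1.
Every term except the constant is even, so this is 2(n + x + z) + 1,
and n + x + z ∈ ℤ gives the required form.

2(n + x + z) + 1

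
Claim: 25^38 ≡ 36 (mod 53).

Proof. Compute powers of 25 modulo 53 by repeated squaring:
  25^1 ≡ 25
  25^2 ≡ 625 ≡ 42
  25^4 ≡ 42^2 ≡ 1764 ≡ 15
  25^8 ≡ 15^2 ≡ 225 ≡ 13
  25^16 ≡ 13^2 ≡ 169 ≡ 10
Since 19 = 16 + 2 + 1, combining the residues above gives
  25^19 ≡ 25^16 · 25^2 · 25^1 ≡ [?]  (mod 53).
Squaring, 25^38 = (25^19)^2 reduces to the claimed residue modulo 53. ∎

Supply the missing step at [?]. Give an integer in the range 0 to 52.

Multiply the listed residues: 10 · 42 · 25 = 420 → 10500.
Reducing modulo 53: 10500 = 198·53 + 6, so 25^19 ≡ 6.

6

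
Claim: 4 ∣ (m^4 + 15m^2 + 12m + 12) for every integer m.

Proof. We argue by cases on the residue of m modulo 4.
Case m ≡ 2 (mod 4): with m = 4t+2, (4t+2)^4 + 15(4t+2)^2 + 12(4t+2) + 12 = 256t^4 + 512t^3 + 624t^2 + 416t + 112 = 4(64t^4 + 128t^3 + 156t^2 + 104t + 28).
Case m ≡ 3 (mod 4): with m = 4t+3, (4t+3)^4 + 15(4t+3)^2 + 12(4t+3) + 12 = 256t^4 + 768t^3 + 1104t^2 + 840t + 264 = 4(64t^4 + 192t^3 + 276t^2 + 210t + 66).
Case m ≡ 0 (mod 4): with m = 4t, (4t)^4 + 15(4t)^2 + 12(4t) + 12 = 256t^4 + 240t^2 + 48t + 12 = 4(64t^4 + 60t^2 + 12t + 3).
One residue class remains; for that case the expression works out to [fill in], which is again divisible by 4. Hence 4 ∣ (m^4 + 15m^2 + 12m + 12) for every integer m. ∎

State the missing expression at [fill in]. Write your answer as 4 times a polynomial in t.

The residues treated are {2, 3, 0}, so the missing case is m ≡ 1 (mod 4); write m = 4t+1.
Then (4t+1)^4 + 15(4t+1)^2 + 12(4t+1) + 12 = 256t^4 + 256t^3 + 336t^2 + 184t + 40 = 4(64t^4 + 64t^3 + 84t^2 + 46t + 10).

4(64t^4 + 64t^3 + 84t^2 + 46t + 10)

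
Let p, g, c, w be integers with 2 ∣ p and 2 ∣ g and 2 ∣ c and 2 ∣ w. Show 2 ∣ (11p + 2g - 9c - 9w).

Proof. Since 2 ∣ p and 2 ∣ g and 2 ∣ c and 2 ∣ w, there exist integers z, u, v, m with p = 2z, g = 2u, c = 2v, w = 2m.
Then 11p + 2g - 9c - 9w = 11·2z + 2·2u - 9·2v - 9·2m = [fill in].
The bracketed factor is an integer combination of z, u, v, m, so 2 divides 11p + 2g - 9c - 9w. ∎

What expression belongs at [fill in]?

Each term has a factor of 2: 11·2z + 2·2u - 9·2v - 9·2m = 2·(-9m + 2u - 9v + 11z).
Since -9m + 2u - 9v + 11z is an integer, 2 ∣ (11p + 2g - 9c - 9w).

2(-9m + 2u - 9v + 11z)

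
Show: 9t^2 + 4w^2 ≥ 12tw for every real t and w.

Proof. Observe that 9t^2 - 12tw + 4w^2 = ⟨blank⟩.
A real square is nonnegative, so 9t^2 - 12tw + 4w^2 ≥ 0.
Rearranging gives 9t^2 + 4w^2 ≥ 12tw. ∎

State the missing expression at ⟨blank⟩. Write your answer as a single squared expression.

The leading and trailing coefficients are 3^2 and 2^2, and 12 = 2·3·2, so the trinomial is (3t - 2w)^2.
Hence 9t^2 - 12tw + 4w^2 ≥ 0.

(3t - 2w)^2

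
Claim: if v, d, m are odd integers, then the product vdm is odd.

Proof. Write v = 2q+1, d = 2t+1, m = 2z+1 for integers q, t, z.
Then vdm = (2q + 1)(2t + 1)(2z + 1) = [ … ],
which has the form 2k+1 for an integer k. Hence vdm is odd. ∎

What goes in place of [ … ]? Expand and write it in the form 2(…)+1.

(2q + 1)(2t + 1)(2z + 1) = 8qtz + 4qt + 4qz + 2q + 4tz + 2t + 2z + 1
= 2(4qtz + 2qt + 2qz + q + 2tz + t + z) + 1.
Since 4qtz + 2qt + 2qz + q + 2tz + t + z is an integer, the product is of the form 2k+1 for an integer k.

2(4qtz + 2qt + 2qz + q + 2tz + t + z) + 1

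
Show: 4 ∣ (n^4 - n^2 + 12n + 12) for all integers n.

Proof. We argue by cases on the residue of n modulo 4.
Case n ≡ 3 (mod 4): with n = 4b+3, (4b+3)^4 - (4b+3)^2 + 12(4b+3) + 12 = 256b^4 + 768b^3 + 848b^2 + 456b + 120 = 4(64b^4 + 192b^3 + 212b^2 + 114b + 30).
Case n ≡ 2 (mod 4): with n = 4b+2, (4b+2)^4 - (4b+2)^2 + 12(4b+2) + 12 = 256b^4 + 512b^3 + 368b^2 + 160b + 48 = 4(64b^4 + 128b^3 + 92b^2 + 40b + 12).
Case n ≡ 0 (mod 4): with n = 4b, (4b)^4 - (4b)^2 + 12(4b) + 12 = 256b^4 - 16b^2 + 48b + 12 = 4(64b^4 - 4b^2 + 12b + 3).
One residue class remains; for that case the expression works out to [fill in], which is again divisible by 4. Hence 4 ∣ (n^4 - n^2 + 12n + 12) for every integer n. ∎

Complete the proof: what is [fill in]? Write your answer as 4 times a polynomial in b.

Only n ≡ 1 (mod 4) is unaccounted for. Put n = 4b+1:
(4b+1)^4 - (4b+1)^2 + 12(4b+1) + 12 expands to 256b^4 + 256b^3 + 80b^2 + 56b + 24,
and factoring out 4 leaves 4(64b^4 + 64b^3 + 20b^2 + 14b + 6).

4(64b^4 + 64b^3 + 20b^2 + 14b + 6)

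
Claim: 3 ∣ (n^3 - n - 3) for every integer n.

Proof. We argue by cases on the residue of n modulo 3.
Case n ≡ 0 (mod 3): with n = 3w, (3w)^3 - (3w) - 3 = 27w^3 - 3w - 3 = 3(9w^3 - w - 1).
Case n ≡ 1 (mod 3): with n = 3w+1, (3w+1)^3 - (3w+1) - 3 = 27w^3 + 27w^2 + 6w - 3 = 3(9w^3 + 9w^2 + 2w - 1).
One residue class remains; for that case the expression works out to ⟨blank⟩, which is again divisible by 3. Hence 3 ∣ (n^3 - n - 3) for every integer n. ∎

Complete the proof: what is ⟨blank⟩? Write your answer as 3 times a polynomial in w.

Only n ≡ 2 (mod 3) is unaccounted for. Put n = 3w+2:
(3w+2)^3 - (3w+2) - 3 expands to 27w^3 + 54w^2 + 33w + 3,
and factoring out 3 leaves 3(9w^3 + 18w^2 + 11w + 1).

3(9w^3 + 18w^2 + 11w + 1)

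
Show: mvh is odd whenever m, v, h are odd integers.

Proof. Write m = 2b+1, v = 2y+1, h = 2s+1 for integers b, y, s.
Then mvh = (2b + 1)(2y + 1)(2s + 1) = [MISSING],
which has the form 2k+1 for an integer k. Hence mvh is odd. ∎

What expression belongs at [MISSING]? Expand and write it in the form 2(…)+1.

2(4bsy + 2bs + 2by + b + 2sy + s + y) + 1

Expanding: (2b + 1)(2y + 1)(2s + 1) = 8bsy + 4bs + 4by + 2b + 4sy + 2s + 2y + 1.
Every term except the constant is even, so this is 2(4bsy + 2bs + 2by + b + 2sy + s + y) + 1,
and 4bsy + 2bs + 2by + b + 2sy + s + y ∈ ℤ gives the required form.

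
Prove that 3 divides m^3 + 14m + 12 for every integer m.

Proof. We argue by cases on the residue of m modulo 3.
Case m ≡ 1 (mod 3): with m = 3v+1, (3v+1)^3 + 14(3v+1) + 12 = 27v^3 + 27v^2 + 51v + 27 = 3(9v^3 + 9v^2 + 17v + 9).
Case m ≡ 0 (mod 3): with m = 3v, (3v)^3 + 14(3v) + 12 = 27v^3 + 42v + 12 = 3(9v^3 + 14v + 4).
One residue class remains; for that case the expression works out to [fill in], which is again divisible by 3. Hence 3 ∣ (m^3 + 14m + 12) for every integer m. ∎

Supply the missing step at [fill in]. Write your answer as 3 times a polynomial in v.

3(9v^3 + 18v^2 + 26v + 16)

Only m ≡ 2 (mod 3) is unaccounted for. Put m = 3v+2:
(3v+2)^3 + 14(3v+2) + 12 expands to 27v^3 + 54v^2 + 78v + 48,
and factoring out 3 leaves 3(9v^3 + 18v^2 + 26v + 16).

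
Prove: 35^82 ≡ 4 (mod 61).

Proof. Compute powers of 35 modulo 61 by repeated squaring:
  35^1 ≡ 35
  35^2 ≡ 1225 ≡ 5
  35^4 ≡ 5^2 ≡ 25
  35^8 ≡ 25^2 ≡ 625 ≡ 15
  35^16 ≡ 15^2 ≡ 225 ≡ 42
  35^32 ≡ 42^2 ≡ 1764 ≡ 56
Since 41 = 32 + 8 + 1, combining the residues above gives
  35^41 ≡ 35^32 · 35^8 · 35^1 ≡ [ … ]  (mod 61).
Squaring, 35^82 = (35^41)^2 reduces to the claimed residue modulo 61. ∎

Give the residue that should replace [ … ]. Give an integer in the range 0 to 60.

59

35^32 · 35^8 · 35^1 ≡ 56 · 15 · 35 = 29400.
29400 mod 61 = 59, so 35^41 ≡ 59 (mod 61).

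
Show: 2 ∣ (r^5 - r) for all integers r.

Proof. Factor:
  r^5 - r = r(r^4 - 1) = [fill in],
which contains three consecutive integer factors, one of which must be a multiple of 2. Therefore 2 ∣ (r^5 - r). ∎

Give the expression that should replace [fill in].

(r - 1)r(r + 1)(r^2 + 1)

r^4 - 1 = (r^2 - 1)(r^2 + 1), and r^2 - 1 = (r-1)(r+1).
So r(r^4 - 1) = (r - 1)r(r + 1)(r^2 + 1).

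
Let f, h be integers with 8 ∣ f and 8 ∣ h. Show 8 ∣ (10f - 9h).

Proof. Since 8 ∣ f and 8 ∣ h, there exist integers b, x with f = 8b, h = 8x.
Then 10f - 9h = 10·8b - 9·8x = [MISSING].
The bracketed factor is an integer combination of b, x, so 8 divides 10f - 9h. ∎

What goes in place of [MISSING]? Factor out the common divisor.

Each term has a factor of 8: 10·8b - 9·8x = 8·(10b - 9x).
Since 10b - 9x is an integer, 8 ∣ (10f - 9h).

8(10b - 9x)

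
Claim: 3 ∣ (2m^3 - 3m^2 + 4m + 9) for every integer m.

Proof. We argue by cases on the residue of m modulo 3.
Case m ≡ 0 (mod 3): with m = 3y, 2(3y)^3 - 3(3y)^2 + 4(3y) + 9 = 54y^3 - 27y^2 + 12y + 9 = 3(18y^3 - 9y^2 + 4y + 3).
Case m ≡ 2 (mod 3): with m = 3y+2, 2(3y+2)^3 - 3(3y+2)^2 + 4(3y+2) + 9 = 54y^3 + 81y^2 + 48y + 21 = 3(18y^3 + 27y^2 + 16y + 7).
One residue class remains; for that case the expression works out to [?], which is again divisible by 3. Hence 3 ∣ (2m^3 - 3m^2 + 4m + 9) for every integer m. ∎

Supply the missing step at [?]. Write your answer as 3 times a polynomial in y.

3(18y^3 + 9y^2 + 4y + 4)

The residues treated are {0, 2}, so the missing case is m ≡ 1 (mod 3); write m = 3y+1.
Then 2(3y+1)^3 - 3(3y+1)^2 + 4(3y+1) + 9 = 54y^3 + 27y^2 + 12y + 12 = 3(18y^3 + 9y^2 + 4y + 4).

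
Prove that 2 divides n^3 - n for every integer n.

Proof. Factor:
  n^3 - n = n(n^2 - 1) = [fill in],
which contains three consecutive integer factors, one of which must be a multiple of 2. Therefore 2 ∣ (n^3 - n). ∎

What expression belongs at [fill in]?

n(n^2 - 1) = n(n - 1)(n + 1) = (n - 1)n(n + 1).
These three factors are consecutive integers, so their product is divisible by 2.

(n - 1)n(n + 1)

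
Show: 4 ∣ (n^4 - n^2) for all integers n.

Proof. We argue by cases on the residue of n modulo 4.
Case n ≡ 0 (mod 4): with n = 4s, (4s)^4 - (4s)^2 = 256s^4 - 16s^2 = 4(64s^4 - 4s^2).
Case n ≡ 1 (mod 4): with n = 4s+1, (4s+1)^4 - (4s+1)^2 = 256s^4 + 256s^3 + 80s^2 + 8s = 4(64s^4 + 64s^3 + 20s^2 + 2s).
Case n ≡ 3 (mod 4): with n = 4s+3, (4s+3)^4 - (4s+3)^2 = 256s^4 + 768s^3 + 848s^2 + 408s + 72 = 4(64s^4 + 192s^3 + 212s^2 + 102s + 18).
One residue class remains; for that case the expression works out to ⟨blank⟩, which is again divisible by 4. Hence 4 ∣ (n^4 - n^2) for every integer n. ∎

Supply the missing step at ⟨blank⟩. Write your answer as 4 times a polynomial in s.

4(64s^4 + 128s^3 + 92s^2 + 28s + 3)

Only n ≡ 2 (mod 4) is unaccounted for. Put n = 4s+2:
(4s+2)^4 - (4s+2)^2 expands to 256s^4 + 512s^3 + 368s^2 + 112s + 12,
and factoring out 4 leaves 4(64s^4 + 128s^3 + 92s^2 + 28s + 3).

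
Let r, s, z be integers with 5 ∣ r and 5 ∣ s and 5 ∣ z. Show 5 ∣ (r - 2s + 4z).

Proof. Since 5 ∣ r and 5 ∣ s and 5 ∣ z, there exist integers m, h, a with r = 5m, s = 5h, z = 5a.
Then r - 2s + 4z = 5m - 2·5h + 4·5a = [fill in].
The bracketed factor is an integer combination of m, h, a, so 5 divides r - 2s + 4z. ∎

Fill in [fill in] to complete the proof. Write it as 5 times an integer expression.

5(4a - 2h + m)

Each term has a factor of 5: 5m - 2·5h + 4·5a = 5·(4a - 2h + m).
Since 4a - 2h + m is an integer, 5 ∣ (r - 2s + 4z).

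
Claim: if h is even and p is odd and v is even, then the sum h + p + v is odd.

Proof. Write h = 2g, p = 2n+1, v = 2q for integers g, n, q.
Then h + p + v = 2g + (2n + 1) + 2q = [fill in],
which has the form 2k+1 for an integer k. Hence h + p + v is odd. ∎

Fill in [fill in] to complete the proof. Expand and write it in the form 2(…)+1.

2(g + n + q) + 1

Expanding: 2g + (2n + 1) + 2q = 2g + 2n + 2q + 1.
Every term except the constant is even, so this is 2(g + n + q) + 1,
and g + n + q ∈ ℤ gives the required form.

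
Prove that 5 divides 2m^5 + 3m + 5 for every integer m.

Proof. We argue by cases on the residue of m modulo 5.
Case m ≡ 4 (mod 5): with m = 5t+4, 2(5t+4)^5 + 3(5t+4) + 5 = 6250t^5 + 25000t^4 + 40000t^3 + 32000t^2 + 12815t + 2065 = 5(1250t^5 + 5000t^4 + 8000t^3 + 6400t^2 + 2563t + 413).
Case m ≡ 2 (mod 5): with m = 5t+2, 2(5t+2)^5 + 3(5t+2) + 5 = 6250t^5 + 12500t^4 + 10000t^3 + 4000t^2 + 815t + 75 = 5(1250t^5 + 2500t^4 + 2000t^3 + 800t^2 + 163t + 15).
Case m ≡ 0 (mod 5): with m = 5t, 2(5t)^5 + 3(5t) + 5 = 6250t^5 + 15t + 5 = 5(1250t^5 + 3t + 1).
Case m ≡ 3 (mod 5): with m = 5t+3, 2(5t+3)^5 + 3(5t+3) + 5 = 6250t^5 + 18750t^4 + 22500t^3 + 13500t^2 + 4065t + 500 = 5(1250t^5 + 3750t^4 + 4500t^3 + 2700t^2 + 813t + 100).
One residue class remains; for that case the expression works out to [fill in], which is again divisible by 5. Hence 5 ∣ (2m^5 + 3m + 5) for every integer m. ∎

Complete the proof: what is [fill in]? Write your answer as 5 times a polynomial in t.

Only m ≡ 1 (mod 5) is unaccounted for. Put m = 5t+1:
2(5t+1)^5 + 3(5t+1) + 5 expands to 6250t^5 + 6250t^4 + 2500t^3 + 500t^2 + 65t + 10,
and factoring out 5 leaves 5(1250t^5 + 1250t^4 + 500t^3 + 100t^2 + 13t + 2).

5(1250t^5 + 1250t^4 + 500t^3 + 100t^2 + 13t + 2)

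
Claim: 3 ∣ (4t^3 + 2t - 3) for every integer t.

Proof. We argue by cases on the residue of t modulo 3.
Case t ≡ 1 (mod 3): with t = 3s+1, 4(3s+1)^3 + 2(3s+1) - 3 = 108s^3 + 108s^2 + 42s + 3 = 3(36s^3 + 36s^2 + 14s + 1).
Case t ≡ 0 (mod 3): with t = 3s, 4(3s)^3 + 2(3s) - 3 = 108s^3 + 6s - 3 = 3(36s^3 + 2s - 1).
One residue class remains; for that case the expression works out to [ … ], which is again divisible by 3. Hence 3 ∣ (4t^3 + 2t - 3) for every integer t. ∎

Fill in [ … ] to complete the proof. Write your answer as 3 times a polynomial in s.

The residues treated are {1, 0}, so the missing case is t ≡ 2 (mod 3); write t = 3s+2.
Then 4(3s+2)^3 + 2(3s+2) - 3 = 108s^3 + 216s^2 + 150s + 33 = 3(36s^3 + 72s^2 + 50s + 11).

3(36s^3 + 72s^2 + 50s + 11)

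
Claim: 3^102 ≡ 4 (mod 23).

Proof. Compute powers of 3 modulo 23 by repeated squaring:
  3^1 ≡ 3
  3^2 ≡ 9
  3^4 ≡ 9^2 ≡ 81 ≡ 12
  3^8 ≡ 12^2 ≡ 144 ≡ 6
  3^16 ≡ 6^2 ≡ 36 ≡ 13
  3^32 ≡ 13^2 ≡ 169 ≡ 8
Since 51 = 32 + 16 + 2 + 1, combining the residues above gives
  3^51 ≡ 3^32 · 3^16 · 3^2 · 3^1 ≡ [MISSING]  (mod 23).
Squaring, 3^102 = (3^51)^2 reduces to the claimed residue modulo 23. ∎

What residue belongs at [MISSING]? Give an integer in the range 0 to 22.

2

Multiply the listed residues: 8 · 13 · 9 · 3 = 104 → 936 → 2808.
Reducing modulo 23: 2808 = 122·23 + 2, so 3^51 ≡ 2.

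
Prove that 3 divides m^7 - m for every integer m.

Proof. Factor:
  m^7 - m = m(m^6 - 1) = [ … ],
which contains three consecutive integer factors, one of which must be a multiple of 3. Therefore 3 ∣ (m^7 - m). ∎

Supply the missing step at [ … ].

(m - 1)m(m + 1)(m^4 + m^2 + 1)

m^6 - 1 = (m^2 - 1)(m^4 + m^2 + 1), and m^2 - 1 = (m-1)(m+1).
So m(m^6 - 1) = (m - 1)m(m + 1)(m^4 + m^2 + 1).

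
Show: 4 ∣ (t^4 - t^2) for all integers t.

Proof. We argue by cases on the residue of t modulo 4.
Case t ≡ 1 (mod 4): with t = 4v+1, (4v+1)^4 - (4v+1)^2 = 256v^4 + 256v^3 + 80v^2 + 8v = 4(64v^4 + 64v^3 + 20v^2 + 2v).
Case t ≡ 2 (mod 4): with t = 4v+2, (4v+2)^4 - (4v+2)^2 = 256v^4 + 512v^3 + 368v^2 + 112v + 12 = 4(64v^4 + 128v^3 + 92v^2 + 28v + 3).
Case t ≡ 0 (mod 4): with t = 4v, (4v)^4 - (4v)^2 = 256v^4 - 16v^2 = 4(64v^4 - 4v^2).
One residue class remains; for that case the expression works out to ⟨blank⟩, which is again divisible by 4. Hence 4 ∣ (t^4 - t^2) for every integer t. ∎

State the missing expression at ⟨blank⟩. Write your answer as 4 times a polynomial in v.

Only t ≡ 3 (mod 4) is unaccounted for. Put t = 4v+3:
(4v+3)^4 - (4v+3)^2 expands to 256v^4 + 768v^3 + 848v^2 + 408v + 72,
and factoring out 4 leaves 4(64v^4 + 192v^3 + 212v^2 + 102v + 18).

4(64v^4 + 192v^3 + 212v^2 + 102v + 18)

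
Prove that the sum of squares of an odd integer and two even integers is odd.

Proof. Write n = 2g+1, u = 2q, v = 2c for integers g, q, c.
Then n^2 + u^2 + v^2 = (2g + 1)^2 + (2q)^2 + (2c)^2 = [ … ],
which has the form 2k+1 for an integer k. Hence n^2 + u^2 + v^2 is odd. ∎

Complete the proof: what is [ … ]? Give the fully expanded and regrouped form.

2(2c^2 + 2g^2 + 2g + 2q^2) + 1

Expanding: (2g + 1)^2 + (2q)^2 + (2c)^2 = 4c^2 + 4g^2 + 4g + 4q^2 + 1.
Every term except the constant is even, so this is 2(2c^2 + 2g^2 + 2g + 2q^2) + 1,
and 2c^2 + 2g^2 + 2g + 2q^2 ∈ ℤ gives the required form.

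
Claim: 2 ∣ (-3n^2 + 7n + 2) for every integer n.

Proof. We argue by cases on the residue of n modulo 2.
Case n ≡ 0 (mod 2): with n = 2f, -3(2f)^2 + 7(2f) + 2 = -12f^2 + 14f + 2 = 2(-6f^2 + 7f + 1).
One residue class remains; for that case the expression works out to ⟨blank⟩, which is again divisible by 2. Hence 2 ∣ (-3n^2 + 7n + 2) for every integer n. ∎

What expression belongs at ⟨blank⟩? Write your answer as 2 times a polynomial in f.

The residues treated are {0}, so the missing case is n ≡ 1 (mod 2); write n = 2f+1.
Then -3(2f+1)^2 + 7(2f+1) + 2 = -12f^2 + 2f + 6 = 2(-6f^2 + f + 3).

2(-6f^2 + f + 3)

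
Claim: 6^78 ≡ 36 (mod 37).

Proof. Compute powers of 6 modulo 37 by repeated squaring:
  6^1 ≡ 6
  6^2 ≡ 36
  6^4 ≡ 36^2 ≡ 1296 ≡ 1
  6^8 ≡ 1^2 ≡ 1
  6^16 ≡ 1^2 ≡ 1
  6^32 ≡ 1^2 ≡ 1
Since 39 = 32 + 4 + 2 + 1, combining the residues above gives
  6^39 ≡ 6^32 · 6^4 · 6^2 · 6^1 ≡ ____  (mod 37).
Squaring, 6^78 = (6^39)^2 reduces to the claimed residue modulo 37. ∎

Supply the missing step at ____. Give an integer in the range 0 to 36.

Multiply the listed residues: 1 · 1 · 36 · 6 = 1 → 36 → 216.
Reducing modulo 37: 216 = 5·37 + 31, so 6^39 ≡ 31.

31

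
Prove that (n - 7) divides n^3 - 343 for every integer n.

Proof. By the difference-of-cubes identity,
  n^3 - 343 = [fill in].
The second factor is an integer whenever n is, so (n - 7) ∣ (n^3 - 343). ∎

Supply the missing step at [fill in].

a^3 - b^3 = (a - b)(a^2 + ab + b^2). With a = n, b = 7:
n^3 - 343 = (n - 7)(n^2 + 7n + 49).

(n - 7)(n^2 + 7n + 49)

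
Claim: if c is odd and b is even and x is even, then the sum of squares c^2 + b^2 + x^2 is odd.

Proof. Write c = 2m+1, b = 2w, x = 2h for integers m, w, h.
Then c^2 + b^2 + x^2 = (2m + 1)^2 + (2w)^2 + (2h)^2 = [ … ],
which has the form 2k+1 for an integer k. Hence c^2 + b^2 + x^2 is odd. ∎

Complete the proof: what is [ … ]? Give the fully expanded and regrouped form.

Expanding: (2m + 1)^2 + (2w)^2 + (2h)^2 = 4h^2 + 4m^2 + 4m + 4w^2 + 1.
Every term except the constant is even, so this is 2(2h^2 + 2m^2 + 2m + 2w^2) + 1,
and 2h^2 + 2m^2 + 2m + 2w^2 ∈ ℤ gives the required form.

2(2h^2 + 2m^2 + 2m + 2w^2) + 1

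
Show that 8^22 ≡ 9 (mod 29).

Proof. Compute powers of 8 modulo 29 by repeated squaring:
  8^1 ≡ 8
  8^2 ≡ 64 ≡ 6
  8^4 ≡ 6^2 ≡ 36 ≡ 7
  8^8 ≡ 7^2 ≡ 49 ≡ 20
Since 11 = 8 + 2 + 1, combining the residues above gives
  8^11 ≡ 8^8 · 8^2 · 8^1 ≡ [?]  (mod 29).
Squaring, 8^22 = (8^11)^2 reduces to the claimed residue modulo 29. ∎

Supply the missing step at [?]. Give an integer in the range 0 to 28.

3

8^8 · 8^2 · 8^1 ≡ 20 · 6 · 8 = 960.
960 mod 29 = 3, so 8^11 ≡ 3 (mod 29).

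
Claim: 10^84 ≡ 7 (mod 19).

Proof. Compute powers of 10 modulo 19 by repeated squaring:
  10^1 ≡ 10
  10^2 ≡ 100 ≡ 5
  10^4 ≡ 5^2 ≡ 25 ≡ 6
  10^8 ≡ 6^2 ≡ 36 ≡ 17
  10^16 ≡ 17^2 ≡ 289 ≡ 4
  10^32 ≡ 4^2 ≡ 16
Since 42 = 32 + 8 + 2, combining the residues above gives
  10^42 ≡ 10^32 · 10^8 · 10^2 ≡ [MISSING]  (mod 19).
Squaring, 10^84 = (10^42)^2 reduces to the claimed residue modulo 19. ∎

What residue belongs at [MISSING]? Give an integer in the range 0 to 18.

11

Multiply the listed residues: 16 · 17 · 5 = 272 → 1360.
Reducing modulo 19: 1360 = 71·19 + 11, so 10^42 ≡ 11.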